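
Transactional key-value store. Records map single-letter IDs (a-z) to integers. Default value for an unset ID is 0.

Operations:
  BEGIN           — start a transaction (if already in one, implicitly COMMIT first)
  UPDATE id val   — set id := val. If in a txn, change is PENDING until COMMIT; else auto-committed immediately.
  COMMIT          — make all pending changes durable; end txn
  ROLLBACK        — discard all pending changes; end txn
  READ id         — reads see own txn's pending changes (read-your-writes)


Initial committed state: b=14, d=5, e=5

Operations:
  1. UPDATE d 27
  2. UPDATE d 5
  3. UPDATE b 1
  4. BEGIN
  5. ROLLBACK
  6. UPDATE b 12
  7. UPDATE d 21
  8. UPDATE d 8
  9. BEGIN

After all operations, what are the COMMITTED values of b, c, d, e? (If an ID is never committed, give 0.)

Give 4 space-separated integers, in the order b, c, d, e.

Answer: 12 0 8 5

Derivation:
Initial committed: {b=14, d=5, e=5}
Op 1: UPDATE d=27 (auto-commit; committed d=27)
Op 2: UPDATE d=5 (auto-commit; committed d=5)
Op 3: UPDATE b=1 (auto-commit; committed b=1)
Op 4: BEGIN: in_txn=True, pending={}
Op 5: ROLLBACK: discarded pending []; in_txn=False
Op 6: UPDATE b=12 (auto-commit; committed b=12)
Op 7: UPDATE d=21 (auto-commit; committed d=21)
Op 8: UPDATE d=8 (auto-commit; committed d=8)
Op 9: BEGIN: in_txn=True, pending={}
Final committed: {b=12, d=8, e=5}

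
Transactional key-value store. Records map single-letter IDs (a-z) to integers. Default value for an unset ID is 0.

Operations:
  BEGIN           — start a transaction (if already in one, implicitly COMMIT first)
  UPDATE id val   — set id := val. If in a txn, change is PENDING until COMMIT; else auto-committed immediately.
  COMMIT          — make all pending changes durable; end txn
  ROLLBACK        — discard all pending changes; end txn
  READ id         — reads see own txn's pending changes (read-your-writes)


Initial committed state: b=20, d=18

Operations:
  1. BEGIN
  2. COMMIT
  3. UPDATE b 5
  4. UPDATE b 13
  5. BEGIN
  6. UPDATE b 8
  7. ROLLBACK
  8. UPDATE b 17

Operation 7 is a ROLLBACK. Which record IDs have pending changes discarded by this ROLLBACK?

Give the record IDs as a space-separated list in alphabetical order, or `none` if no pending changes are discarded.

Answer: b

Derivation:
Initial committed: {b=20, d=18}
Op 1: BEGIN: in_txn=True, pending={}
Op 2: COMMIT: merged [] into committed; committed now {b=20, d=18}
Op 3: UPDATE b=5 (auto-commit; committed b=5)
Op 4: UPDATE b=13 (auto-commit; committed b=13)
Op 5: BEGIN: in_txn=True, pending={}
Op 6: UPDATE b=8 (pending; pending now {b=8})
Op 7: ROLLBACK: discarded pending ['b']; in_txn=False
Op 8: UPDATE b=17 (auto-commit; committed b=17)
ROLLBACK at op 7 discards: ['b']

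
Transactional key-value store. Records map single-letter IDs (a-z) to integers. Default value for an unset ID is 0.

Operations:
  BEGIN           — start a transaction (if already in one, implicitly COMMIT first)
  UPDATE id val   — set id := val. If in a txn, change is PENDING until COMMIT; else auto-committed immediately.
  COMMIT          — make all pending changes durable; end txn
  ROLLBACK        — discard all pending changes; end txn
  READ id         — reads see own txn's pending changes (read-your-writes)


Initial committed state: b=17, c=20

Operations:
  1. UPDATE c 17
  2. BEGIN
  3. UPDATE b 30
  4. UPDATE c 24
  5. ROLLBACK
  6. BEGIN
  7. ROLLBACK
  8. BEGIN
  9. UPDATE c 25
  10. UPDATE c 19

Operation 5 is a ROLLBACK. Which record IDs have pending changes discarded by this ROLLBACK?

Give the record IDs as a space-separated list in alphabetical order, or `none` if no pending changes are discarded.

Initial committed: {b=17, c=20}
Op 1: UPDATE c=17 (auto-commit; committed c=17)
Op 2: BEGIN: in_txn=True, pending={}
Op 3: UPDATE b=30 (pending; pending now {b=30})
Op 4: UPDATE c=24 (pending; pending now {b=30, c=24})
Op 5: ROLLBACK: discarded pending ['b', 'c']; in_txn=False
Op 6: BEGIN: in_txn=True, pending={}
Op 7: ROLLBACK: discarded pending []; in_txn=False
Op 8: BEGIN: in_txn=True, pending={}
Op 9: UPDATE c=25 (pending; pending now {c=25})
Op 10: UPDATE c=19 (pending; pending now {c=19})
ROLLBACK at op 5 discards: ['b', 'c']

Answer: b c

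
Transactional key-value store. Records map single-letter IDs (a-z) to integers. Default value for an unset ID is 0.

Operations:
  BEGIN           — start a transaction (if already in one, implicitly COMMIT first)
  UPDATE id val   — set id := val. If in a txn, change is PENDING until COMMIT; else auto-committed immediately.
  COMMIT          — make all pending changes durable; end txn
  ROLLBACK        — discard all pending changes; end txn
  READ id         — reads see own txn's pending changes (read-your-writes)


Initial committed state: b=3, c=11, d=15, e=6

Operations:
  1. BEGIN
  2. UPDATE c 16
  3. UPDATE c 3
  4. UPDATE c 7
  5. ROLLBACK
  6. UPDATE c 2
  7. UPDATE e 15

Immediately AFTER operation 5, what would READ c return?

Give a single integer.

Answer: 11

Derivation:
Initial committed: {b=3, c=11, d=15, e=6}
Op 1: BEGIN: in_txn=True, pending={}
Op 2: UPDATE c=16 (pending; pending now {c=16})
Op 3: UPDATE c=3 (pending; pending now {c=3})
Op 4: UPDATE c=7 (pending; pending now {c=7})
Op 5: ROLLBACK: discarded pending ['c']; in_txn=False
After op 5: visible(c) = 11 (pending={}, committed={b=3, c=11, d=15, e=6})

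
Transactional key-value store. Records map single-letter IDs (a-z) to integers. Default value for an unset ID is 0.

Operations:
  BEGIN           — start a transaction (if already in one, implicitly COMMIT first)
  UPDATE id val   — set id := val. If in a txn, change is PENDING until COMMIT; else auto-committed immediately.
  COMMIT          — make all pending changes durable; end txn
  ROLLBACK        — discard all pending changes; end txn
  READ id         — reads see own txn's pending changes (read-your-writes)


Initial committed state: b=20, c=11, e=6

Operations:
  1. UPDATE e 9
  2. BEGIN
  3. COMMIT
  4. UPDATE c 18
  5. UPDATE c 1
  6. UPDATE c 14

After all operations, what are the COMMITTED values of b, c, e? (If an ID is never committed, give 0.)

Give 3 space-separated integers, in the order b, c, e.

Answer: 20 14 9

Derivation:
Initial committed: {b=20, c=11, e=6}
Op 1: UPDATE e=9 (auto-commit; committed e=9)
Op 2: BEGIN: in_txn=True, pending={}
Op 3: COMMIT: merged [] into committed; committed now {b=20, c=11, e=9}
Op 4: UPDATE c=18 (auto-commit; committed c=18)
Op 5: UPDATE c=1 (auto-commit; committed c=1)
Op 6: UPDATE c=14 (auto-commit; committed c=14)
Final committed: {b=20, c=14, e=9}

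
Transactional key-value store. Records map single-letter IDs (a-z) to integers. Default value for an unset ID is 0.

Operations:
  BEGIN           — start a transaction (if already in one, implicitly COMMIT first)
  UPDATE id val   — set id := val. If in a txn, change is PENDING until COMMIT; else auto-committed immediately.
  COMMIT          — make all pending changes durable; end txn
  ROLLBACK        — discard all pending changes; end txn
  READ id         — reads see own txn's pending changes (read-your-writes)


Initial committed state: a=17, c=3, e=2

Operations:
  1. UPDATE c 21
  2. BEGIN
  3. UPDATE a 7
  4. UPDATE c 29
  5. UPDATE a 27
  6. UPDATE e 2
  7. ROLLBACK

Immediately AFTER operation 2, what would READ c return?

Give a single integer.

Answer: 21

Derivation:
Initial committed: {a=17, c=3, e=2}
Op 1: UPDATE c=21 (auto-commit; committed c=21)
Op 2: BEGIN: in_txn=True, pending={}
After op 2: visible(c) = 21 (pending={}, committed={a=17, c=21, e=2})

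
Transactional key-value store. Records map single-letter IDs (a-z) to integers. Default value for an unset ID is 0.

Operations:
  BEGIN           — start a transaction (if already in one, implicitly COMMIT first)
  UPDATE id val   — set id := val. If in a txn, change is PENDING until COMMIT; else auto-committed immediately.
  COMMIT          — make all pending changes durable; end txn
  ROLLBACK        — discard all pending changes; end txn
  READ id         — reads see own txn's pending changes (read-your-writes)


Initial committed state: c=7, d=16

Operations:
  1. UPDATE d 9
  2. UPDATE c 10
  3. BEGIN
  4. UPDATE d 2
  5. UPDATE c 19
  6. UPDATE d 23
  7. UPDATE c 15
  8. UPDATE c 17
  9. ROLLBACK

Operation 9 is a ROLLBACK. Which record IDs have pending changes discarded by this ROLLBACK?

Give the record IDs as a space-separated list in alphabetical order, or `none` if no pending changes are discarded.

Answer: c d

Derivation:
Initial committed: {c=7, d=16}
Op 1: UPDATE d=9 (auto-commit; committed d=9)
Op 2: UPDATE c=10 (auto-commit; committed c=10)
Op 3: BEGIN: in_txn=True, pending={}
Op 4: UPDATE d=2 (pending; pending now {d=2})
Op 5: UPDATE c=19 (pending; pending now {c=19, d=2})
Op 6: UPDATE d=23 (pending; pending now {c=19, d=23})
Op 7: UPDATE c=15 (pending; pending now {c=15, d=23})
Op 8: UPDATE c=17 (pending; pending now {c=17, d=23})
Op 9: ROLLBACK: discarded pending ['c', 'd']; in_txn=False
ROLLBACK at op 9 discards: ['c', 'd']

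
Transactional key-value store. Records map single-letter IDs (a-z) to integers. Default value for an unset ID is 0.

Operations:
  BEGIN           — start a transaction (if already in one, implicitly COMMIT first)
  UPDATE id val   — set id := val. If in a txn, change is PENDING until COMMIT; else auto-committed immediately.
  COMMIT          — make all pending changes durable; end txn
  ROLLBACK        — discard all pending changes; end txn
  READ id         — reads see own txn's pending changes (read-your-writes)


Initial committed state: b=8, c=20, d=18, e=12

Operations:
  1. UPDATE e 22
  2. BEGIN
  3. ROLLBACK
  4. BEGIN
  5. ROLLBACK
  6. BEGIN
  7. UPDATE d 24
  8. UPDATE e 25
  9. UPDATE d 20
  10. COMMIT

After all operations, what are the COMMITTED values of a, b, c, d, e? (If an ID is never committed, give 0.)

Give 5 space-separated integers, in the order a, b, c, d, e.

Answer: 0 8 20 20 25

Derivation:
Initial committed: {b=8, c=20, d=18, e=12}
Op 1: UPDATE e=22 (auto-commit; committed e=22)
Op 2: BEGIN: in_txn=True, pending={}
Op 3: ROLLBACK: discarded pending []; in_txn=False
Op 4: BEGIN: in_txn=True, pending={}
Op 5: ROLLBACK: discarded pending []; in_txn=False
Op 6: BEGIN: in_txn=True, pending={}
Op 7: UPDATE d=24 (pending; pending now {d=24})
Op 8: UPDATE e=25 (pending; pending now {d=24, e=25})
Op 9: UPDATE d=20 (pending; pending now {d=20, e=25})
Op 10: COMMIT: merged ['d', 'e'] into committed; committed now {b=8, c=20, d=20, e=25}
Final committed: {b=8, c=20, d=20, e=25}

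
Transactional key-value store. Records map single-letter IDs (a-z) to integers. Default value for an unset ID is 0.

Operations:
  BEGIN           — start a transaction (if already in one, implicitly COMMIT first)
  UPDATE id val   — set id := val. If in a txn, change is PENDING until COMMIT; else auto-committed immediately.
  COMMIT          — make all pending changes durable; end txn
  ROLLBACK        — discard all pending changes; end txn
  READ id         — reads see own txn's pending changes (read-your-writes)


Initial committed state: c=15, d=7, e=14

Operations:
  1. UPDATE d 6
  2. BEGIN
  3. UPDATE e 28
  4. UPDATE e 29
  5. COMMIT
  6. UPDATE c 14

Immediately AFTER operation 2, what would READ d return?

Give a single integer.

Answer: 6

Derivation:
Initial committed: {c=15, d=7, e=14}
Op 1: UPDATE d=6 (auto-commit; committed d=6)
Op 2: BEGIN: in_txn=True, pending={}
After op 2: visible(d) = 6 (pending={}, committed={c=15, d=6, e=14})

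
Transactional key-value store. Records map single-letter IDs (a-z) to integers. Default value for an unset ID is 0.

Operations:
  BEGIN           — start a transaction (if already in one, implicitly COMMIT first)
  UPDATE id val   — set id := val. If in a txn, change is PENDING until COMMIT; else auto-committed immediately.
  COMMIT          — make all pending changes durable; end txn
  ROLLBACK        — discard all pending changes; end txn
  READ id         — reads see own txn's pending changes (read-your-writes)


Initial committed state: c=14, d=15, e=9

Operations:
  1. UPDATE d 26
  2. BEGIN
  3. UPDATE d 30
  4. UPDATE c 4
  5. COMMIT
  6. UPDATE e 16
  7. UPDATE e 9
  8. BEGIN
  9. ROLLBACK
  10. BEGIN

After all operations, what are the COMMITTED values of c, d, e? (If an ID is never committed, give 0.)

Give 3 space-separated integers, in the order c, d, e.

Answer: 4 30 9

Derivation:
Initial committed: {c=14, d=15, e=9}
Op 1: UPDATE d=26 (auto-commit; committed d=26)
Op 2: BEGIN: in_txn=True, pending={}
Op 3: UPDATE d=30 (pending; pending now {d=30})
Op 4: UPDATE c=4 (pending; pending now {c=4, d=30})
Op 5: COMMIT: merged ['c', 'd'] into committed; committed now {c=4, d=30, e=9}
Op 6: UPDATE e=16 (auto-commit; committed e=16)
Op 7: UPDATE e=9 (auto-commit; committed e=9)
Op 8: BEGIN: in_txn=True, pending={}
Op 9: ROLLBACK: discarded pending []; in_txn=False
Op 10: BEGIN: in_txn=True, pending={}
Final committed: {c=4, d=30, e=9}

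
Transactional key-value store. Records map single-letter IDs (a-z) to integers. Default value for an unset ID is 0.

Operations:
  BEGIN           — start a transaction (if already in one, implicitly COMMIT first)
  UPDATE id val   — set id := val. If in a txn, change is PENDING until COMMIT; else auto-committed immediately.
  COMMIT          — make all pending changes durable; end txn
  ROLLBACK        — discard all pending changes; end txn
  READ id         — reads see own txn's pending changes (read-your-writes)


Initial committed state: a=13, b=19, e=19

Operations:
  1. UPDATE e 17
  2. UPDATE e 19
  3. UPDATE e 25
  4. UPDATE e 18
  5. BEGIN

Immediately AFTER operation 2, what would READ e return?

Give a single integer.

Initial committed: {a=13, b=19, e=19}
Op 1: UPDATE e=17 (auto-commit; committed e=17)
Op 2: UPDATE e=19 (auto-commit; committed e=19)
After op 2: visible(e) = 19 (pending={}, committed={a=13, b=19, e=19})

Answer: 19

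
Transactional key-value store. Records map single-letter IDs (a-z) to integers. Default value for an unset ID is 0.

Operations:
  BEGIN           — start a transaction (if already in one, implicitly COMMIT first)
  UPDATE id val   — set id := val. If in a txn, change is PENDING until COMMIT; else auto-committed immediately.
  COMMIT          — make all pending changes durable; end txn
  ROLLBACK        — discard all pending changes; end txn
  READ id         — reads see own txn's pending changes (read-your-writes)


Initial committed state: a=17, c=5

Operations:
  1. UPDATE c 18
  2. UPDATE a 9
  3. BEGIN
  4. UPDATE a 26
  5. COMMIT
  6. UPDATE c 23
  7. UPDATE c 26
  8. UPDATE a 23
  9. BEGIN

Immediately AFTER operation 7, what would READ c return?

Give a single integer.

Answer: 26

Derivation:
Initial committed: {a=17, c=5}
Op 1: UPDATE c=18 (auto-commit; committed c=18)
Op 2: UPDATE a=9 (auto-commit; committed a=9)
Op 3: BEGIN: in_txn=True, pending={}
Op 4: UPDATE a=26 (pending; pending now {a=26})
Op 5: COMMIT: merged ['a'] into committed; committed now {a=26, c=18}
Op 6: UPDATE c=23 (auto-commit; committed c=23)
Op 7: UPDATE c=26 (auto-commit; committed c=26)
After op 7: visible(c) = 26 (pending={}, committed={a=26, c=26})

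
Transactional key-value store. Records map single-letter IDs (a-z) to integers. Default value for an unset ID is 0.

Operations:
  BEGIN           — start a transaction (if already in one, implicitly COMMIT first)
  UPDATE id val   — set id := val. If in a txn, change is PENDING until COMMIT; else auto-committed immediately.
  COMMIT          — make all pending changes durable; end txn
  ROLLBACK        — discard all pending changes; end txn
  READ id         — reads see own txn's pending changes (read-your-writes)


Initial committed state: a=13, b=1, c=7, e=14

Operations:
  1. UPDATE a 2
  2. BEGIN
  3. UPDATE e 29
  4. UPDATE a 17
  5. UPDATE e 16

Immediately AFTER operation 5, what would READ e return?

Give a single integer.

Answer: 16

Derivation:
Initial committed: {a=13, b=1, c=7, e=14}
Op 1: UPDATE a=2 (auto-commit; committed a=2)
Op 2: BEGIN: in_txn=True, pending={}
Op 3: UPDATE e=29 (pending; pending now {e=29})
Op 4: UPDATE a=17 (pending; pending now {a=17, e=29})
Op 5: UPDATE e=16 (pending; pending now {a=17, e=16})
After op 5: visible(e) = 16 (pending={a=17, e=16}, committed={a=2, b=1, c=7, e=14})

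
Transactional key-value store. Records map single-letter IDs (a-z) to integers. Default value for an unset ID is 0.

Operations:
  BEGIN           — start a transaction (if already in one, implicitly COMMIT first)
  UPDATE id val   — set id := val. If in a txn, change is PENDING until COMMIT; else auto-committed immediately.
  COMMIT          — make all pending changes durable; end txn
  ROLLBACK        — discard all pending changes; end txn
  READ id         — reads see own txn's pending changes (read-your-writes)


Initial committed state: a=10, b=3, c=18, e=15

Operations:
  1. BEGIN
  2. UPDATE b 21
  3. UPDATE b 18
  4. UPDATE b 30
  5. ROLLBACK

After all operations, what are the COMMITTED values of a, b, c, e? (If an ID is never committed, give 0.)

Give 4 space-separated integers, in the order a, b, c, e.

Initial committed: {a=10, b=3, c=18, e=15}
Op 1: BEGIN: in_txn=True, pending={}
Op 2: UPDATE b=21 (pending; pending now {b=21})
Op 3: UPDATE b=18 (pending; pending now {b=18})
Op 4: UPDATE b=30 (pending; pending now {b=30})
Op 5: ROLLBACK: discarded pending ['b']; in_txn=False
Final committed: {a=10, b=3, c=18, e=15}

Answer: 10 3 18 15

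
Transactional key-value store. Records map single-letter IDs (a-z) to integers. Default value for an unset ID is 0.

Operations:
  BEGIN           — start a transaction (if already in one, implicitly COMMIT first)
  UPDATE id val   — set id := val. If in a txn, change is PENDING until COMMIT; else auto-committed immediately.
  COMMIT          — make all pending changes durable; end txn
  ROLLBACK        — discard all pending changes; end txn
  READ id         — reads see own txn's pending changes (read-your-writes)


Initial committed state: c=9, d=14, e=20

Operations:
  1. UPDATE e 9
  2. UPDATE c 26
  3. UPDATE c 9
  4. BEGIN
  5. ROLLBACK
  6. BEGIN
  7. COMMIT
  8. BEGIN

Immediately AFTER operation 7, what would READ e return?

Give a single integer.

Answer: 9

Derivation:
Initial committed: {c=9, d=14, e=20}
Op 1: UPDATE e=9 (auto-commit; committed e=9)
Op 2: UPDATE c=26 (auto-commit; committed c=26)
Op 3: UPDATE c=9 (auto-commit; committed c=9)
Op 4: BEGIN: in_txn=True, pending={}
Op 5: ROLLBACK: discarded pending []; in_txn=False
Op 6: BEGIN: in_txn=True, pending={}
Op 7: COMMIT: merged [] into committed; committed now {c=9, d=14, e=9}
After op 7: visible(e) = 9 (pending={}, committed={c=9, d=14, e=9})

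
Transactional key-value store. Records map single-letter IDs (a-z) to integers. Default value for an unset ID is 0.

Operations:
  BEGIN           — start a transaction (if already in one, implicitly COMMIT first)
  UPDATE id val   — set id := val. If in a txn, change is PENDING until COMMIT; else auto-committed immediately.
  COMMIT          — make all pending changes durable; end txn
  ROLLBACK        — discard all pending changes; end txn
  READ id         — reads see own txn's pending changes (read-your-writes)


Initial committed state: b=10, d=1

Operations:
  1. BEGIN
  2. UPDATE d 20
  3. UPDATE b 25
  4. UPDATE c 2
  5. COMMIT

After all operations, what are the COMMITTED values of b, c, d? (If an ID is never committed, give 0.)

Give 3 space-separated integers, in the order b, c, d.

Answer: 25 2 20

Derivation:
Initial committed: {b=10, d=1}
Op 1: BEGIN: in_txn=True, pending={}
Op 2: UPDATE d=20 (pending; pending now {d=20})
Op 3: UPDATE b=25 (pending; pending now {b=25, d=20})
Op 4: UPDATE c=2 (pending; pending now {b=25, c=2, d=20})
Op 5: COMMIT: merged ['b', 'c', 'd'] into committed; committed now {b=25, c=2, d=20}
Final committed: {b=25, c=2, d=20}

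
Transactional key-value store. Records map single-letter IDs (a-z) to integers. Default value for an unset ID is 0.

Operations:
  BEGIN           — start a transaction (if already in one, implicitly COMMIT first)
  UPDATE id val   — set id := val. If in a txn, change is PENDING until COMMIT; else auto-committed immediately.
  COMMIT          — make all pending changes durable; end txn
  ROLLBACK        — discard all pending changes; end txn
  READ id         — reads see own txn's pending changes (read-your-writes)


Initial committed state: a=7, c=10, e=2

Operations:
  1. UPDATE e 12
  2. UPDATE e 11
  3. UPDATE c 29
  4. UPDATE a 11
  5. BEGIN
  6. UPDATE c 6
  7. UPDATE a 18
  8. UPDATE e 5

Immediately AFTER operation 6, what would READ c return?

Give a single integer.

Initial committed: {a=7, c=10, e=2}
Op 1: UPDATE e=12 (auto-commit; committed e=12)
Op 2: UPDATE e=11 (auto-commit; committed e=11)
Op 3: UPDATE c=29 (auto-commit; committed c=29)
Op 4: UPDATE a=11 (auto-commit; committed a=11)
Op 5: BEGIN: in_txn=True, pending={}
Op 6: UPDATE c=6 (pending; pending now {c=6})
After op 6: visible(c) = 6 (pending={c=6}, committed={a=11, c=29, e=11})

Answer: 6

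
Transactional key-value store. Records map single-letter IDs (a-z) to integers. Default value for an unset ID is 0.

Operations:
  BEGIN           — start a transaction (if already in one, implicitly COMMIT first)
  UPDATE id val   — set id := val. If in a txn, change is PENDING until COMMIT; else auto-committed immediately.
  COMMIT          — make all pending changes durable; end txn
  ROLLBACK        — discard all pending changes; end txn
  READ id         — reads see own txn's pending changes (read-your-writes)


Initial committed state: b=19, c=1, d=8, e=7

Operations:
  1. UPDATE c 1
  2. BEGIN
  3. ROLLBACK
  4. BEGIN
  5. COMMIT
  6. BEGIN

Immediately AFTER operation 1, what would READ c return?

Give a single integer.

Answer: 1

Derivation:
Initial committed: {b=19, c=1, d=8, e=7}
Op 1: UPDATE c=1 (auto-commit; committed c=1)
After op 1: visible(c) = 1 (pending={}, committed={b=19, c=1, d=8, e=7})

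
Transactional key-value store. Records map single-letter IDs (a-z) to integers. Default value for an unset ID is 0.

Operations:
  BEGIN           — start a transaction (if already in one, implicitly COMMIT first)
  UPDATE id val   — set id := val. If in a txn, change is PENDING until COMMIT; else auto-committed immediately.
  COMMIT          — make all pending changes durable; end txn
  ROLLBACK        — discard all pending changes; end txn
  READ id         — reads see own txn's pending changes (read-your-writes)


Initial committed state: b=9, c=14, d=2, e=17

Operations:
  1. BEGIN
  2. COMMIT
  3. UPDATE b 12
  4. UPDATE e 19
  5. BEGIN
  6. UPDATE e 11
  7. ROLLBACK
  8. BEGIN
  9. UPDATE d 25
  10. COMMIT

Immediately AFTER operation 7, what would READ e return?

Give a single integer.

Initial committed: {b=9, c=14, d=2, e=17}
Op 1: BEGIN: in_txn=True, pending={}
Op 2: COMMIT: merged [] into committed; committed now {b=9, c=14, d=2, e=17}
Op 3: UPDATE b=12 (auto-commit; committed b=12)
Op 4: UPDATE e=19 (auto-commit; committed e=19)
Op 5: BEGIN: in_txn=True, pending={}
Op 6: UPDATE e=11 (pending; pending now {e=11})
Op 7: ROLLBACK: discarded pending ['e']; in_txn=False
After op 7: visible(e) = 19 (pending={}, committed={b=12, c=14, d=2, e=19})

Answer: 19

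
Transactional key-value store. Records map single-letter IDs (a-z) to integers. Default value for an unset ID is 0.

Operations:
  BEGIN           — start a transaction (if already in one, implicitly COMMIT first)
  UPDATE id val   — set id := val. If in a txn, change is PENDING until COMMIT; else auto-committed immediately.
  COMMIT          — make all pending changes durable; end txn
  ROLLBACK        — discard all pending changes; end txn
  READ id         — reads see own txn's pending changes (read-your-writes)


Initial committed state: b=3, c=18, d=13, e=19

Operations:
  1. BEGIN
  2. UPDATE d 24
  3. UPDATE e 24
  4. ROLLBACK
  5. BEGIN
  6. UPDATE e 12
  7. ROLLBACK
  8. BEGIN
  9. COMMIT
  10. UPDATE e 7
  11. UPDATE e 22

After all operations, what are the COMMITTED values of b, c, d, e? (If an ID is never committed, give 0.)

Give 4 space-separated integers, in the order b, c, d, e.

Answer: 3 18 13 22

Derivation:
Initial committed: {b=3, c=18, d=13, e=19}
Op 1: BEGIN: in_txn=True, pending={}
Op 2: UPDATE d=24 (pending; pending now {d=24})
Op 3: UPDATE e=24 (pending; pending now {d=24, e=24})
Op 4: ROLLBACK: discarded pending ['d', 'e']; in_txn=False
Op 5: BEGIN: in_txn=True, pending={}
Op 6: UPDATE e=12 (pending; pending now {e=12})
Op 7: ROLLBACK: discarded pending ['e']; in_txn=False
Op 8: BEGIN: in_txn=True, pending={}
Op 9: COMMIT: merged [] into committed; committed now {b=3, c=18, d=13, e=19}
Op 10: UPDATE e=7 (auto-commit; committed e=7)
Op 11: UPDATE e=22 (auto-commit; committed e=22)
Final committed: {b=3, c=18, d=13, e=22}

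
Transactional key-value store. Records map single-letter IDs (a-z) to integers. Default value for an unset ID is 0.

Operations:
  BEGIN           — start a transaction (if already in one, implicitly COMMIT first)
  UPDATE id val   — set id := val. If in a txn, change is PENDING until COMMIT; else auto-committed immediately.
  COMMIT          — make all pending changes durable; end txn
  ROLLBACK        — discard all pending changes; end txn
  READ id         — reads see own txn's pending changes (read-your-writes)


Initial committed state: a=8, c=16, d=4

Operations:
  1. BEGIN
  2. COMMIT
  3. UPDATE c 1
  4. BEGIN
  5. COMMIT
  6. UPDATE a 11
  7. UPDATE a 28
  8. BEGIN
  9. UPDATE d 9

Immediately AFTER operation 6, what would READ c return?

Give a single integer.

Answer: 1

Derivation:
Initial committed: {a=8, c=16, d=4}
Op 1: BEGIN: in_txn=True, pending={}
Op 2: COMMIT: merged [] into committed; committed now {a=8, c=16, d=4}
Op 3: UPDATE c=1 (auto-commit; committed c=1)
Op 4: BEGIN: in_txn=True, pending={}
Op 5: COMMIT: merged [] into committed; committed now {a=8, c=1, d=4}
Op 6: UPDATE a=11 (auto-commit; committed a=11)
After op 6: visible(c) = 1 (pending={}, committed={a=11, c=1, d=4})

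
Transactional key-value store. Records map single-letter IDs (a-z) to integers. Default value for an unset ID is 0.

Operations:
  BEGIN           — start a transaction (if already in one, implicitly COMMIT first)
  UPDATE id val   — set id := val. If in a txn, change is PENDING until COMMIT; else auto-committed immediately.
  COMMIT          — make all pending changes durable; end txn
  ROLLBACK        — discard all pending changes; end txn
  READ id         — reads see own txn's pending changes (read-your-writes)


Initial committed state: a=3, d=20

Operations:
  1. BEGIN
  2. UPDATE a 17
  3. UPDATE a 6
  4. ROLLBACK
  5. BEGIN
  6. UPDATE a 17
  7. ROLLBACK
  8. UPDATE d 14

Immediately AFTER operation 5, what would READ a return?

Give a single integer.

Initial committed: {a=3, d=20}
Op 1: BEGIN: in_txn=True, pending={}
Op 2: UPDATE a=17 (pending; pending now {a=17})
Op 3: UPDATE a=6 (pending; pending now {a=6})
Op 4: ROLLBACK: discarded pending ['a']; in_txn=False
Op 5: BEGIN: in_txn=True, pending={}
After op 5: visible(a) = 3 (pending={}, committed={a=3, d=20})

Answer: 3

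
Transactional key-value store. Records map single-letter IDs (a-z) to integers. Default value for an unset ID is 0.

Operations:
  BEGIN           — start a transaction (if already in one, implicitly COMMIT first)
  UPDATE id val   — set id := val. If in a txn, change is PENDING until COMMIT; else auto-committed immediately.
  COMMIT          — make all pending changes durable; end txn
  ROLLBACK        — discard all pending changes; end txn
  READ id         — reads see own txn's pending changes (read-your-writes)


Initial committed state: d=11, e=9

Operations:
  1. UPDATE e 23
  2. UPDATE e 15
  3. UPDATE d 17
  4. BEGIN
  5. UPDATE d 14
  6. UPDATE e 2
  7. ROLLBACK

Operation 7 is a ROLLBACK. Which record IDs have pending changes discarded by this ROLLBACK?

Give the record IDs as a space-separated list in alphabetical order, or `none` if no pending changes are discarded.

Answer: d e

Derivation:
Initial committed: {d=11, e=9}
Op 1: UPDATE e=23 (auto-commit; committed e=23)
Op 2: UPDATE e=15 (auto-commit; committed e=15)
Op 3: UPDATE d=17 (auto-commit; committed d=17)
Op 4: BEGIN: in_txn=True, pending={}
Op 5: UPDATE d=14 (pending; pending now {d=14})
Op 6: UPDATE e=2 (pending; pending now {d=14, e=2})
Op 7: ROLLBACK: discarded pending ['d', 'e']; in_txn=False
ROLLBACK at op 7 discards: ['d', 'e']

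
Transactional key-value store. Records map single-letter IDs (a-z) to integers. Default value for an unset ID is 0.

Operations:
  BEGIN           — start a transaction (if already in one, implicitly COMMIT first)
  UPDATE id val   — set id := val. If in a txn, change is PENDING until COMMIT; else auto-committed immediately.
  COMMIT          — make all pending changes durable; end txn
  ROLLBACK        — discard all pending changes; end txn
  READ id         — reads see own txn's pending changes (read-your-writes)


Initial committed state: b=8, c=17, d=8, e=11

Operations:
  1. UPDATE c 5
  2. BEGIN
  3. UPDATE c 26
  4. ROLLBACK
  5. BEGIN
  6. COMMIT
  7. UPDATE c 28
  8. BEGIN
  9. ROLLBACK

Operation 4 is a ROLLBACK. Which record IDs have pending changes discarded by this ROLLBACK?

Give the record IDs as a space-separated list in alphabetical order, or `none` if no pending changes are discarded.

Initial committed: {b=8, c=17, d=8, e=11}
Op 1: UPDATE c=5 (auto-commit; committed c=5)
Op 2: BEGIN: in_txn=True, pending={}
Op 3: UPDATE c=26 (pending; pending now {c=26})
Op 4: ROLLBACK: discarded pending ['c']; in_txn=False
Op 5: BEGIN: in_txn=True, pending={}
Op 6: COMMIT: merged [] into committed; committed now {b=8, c=5, d=8, e=11}
Op 7: UPDATE c=28 (auto-commit; committed c=28)
Op 8: BEGIN: in_txn=True, pending={}
Op 9: ROLLBACK: discarded pending []; in_txn=False
ROLLBACK at op 4 discards: ['c']

Answer: c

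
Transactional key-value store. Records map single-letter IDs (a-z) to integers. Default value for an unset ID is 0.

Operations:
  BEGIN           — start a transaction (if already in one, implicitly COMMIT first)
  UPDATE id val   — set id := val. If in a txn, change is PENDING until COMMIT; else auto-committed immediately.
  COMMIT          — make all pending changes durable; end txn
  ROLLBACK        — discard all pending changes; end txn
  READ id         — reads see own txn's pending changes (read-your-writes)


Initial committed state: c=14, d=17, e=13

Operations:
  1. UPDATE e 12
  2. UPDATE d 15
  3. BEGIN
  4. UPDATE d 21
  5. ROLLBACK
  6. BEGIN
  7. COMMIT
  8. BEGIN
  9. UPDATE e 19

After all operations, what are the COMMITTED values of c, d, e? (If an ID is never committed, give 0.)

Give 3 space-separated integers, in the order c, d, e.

Initial committed: {c=14, d=17, e=13}
Op 1: UPDATE e=12 (auto-commit; committed e=12)
Op 2: UPDATE d=15 (auto-commit; committed d=15)
Op 3: BEGIN: in_txn=True, pending={}
Op 4: UPDATE d=21 (pending; pending now {d=21})
Op 5: ROLLBACK: discarded pending ['d']; in_txn=False
Op 6: BEGIN: in_txn=True, pending={}
Op 7: COMMIT: merged [] into committed; committed now {c=14, d=15, e=12}
Op 8: BEGIN: in_txn=True, pending={}
Op 9: UPDATE e=19 (pending; pending now {e=19})
Final committed: {c=14, d=15, e=12}

Answer: 14 15 12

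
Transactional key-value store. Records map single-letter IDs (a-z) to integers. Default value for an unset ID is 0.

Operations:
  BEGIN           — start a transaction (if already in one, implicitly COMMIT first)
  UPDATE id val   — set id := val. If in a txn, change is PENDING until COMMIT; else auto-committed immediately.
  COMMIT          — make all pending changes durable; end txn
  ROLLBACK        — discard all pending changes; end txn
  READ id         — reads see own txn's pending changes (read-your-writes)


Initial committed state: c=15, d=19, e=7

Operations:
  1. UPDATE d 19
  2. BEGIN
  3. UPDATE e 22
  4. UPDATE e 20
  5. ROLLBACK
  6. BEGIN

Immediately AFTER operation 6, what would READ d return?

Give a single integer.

Answer: 19

Derivation:
Initial committed: {c=15, d=19, e=7}
Op 1: UPDATE d=19 (auto-commit; committed d=19)
Op 2: BEGIN: in_txn=True, pending={}
Op 3: UPDATE e=22 (pending; pending now {e=22})
Op 4: UPDATE e=20 (pending; pending now {e=20})
Op 5: ROLLBACK: discarded pending ['e']; in_txn=False
Op 6: BEGIN: in_txn=True, pending={}
After op 6: visible(d) = 19 (pending={}, committed={c=15, d=19, e=7})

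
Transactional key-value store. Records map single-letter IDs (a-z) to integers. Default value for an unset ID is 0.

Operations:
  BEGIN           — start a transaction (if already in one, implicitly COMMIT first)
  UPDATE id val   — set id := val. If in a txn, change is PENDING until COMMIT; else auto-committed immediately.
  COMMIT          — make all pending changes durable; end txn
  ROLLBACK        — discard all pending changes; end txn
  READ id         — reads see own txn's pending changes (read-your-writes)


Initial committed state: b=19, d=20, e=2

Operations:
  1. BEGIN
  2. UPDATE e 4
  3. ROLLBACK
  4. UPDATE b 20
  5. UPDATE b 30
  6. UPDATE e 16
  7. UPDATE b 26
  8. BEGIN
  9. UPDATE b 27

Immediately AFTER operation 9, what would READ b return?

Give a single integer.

Initial committed: {b=19, d=20, e=2}
Op 1: BEGIN: in_txn=True, pending={}
Op 2: UPDATE e=4 (pending; pending now {e=4})
Op 3: ROLLBACK: discarded pending ['e']; in_txn=False
Op 4: UPDATE b=20 (auto-commit; committed b=20)
Op 5: UPDATE b=30 (auto-commit; committed b=30)
Op 6: UPDATE e=16 (auto-commit; committed e=16)
Op 7: UPDATE b=26 (auto-commit; committed b=26)
Op 8: BEGIN: in_txn=True, pending={}
Op 9: UPDATE b=27 (pending; pending now {b=27})
After op 9: visible(b) = 27 (pending={b=27}, committed={b=26, d=20, e=16})

Answer: 27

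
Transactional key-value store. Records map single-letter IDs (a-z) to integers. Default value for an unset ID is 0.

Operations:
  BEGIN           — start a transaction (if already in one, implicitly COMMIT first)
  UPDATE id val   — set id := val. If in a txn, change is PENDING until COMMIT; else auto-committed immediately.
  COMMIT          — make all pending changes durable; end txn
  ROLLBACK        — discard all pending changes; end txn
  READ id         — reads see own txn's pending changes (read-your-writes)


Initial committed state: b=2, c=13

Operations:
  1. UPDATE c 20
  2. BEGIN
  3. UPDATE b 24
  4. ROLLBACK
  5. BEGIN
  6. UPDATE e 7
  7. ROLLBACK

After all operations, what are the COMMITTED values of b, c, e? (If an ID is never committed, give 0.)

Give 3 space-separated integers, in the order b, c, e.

Answer: 2 20 0

Derivation:
Initial committed: {b=2, c=13}
Op 1: UPDATE c=20 (auto-commit; committed c=20)
Op 2: BEGIN: in_txn=True, pending={}
Op 3: UPDATE b=24 (pending; pending now {b=24})
Op 4: ROLLBACK: discarded pending ['b']; in_txn=False
Op 5: BEGIN: in_txn=True, pending={}
Op 6: UPDATE e=7 (pending; pending now {e=7})
Op 7: ROLLBACK: discarded pending ['e']; in_txn=False
Final committed: {b=2, c=20}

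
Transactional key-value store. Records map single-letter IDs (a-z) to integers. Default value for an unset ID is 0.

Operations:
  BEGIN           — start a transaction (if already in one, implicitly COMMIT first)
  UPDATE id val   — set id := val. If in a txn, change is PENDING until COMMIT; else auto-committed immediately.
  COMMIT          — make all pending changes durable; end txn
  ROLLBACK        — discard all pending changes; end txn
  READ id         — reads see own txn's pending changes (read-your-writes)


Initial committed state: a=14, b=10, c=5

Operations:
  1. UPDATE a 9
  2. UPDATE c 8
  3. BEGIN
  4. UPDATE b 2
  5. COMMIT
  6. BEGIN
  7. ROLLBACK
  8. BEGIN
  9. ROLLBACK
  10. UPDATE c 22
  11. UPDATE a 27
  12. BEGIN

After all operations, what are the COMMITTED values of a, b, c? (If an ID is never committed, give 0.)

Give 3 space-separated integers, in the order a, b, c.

Initial committed: {a=14, b=10, c=5}
Op 1: UPDATE a=9 (auto-commit; committed a=9)
Op 2: UPDATE c=8 (auto-commit; committed c=8)
Op 3: BEGIN: in_txn=True, pending={}
Op 4: UPDATE b=2 (pending; pending now {b=2})
Op 5: COMMIT: merged ['b'] into committed; committed now {a=9, b=2, c=8}
Op 6: BEGIN: in_txn=True, pending={}
Op 7: ROLLBACK: discarded pending []; in_txn=False
Op 8: BEGIN: in_txn=True, pending={}
Op 9: ROLLBACK: discarded pending []; in_txn=False
Op 10: UPDATE c=22 (auto-commit; committed c=22)
Op 11: UPDATE a=27 (auto-commit; committed a=27)
Op 12: BEGIN: in_txn=True, pending={}
Final committed: {a=27, b=2, c=22}

Answer: 27 2 22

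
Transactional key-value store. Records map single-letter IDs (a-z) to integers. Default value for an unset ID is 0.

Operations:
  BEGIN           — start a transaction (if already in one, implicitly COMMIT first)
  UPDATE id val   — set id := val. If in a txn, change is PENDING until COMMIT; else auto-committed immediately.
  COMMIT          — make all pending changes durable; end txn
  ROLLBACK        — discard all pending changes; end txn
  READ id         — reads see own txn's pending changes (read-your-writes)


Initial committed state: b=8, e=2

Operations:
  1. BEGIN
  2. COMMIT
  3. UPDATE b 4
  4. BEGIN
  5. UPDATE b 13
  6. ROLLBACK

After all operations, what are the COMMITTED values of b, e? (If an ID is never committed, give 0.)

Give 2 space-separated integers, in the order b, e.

Initial committed: {b=8, e=2}
Op 1: BEGIN: in_txn=True, pending={}
Op 2: COMMIT: merged [] into committed; committed now {b=8, e=2}
Op 3: UPDATE b=4 (auto-commit; committed b=4)
Op 4: BEGIN: in_txn=True, pending={}
Op 5: UPDATE b=13 (pending; pending now {b=13})
Op 6: ROLLBACK: discarded pending ['b']; in_txn=False
Final committed: {b=4, e=2}

Answer: 4 2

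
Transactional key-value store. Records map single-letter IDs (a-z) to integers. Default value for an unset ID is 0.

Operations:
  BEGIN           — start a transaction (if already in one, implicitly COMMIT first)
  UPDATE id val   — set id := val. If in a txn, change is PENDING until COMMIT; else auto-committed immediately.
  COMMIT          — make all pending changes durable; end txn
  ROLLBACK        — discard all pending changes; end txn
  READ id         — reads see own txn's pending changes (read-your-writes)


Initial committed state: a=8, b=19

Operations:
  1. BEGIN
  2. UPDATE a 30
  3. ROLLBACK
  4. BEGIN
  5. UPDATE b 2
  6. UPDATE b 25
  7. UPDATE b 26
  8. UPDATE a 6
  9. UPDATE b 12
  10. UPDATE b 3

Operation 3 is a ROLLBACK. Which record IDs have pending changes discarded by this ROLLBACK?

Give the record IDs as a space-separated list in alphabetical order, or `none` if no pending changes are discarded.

Answer: a

Derivation:
Initial committed: {a=8, b=19}
Op 1: BEGIN: in_txn=True, pending={}
Op 2: UPDATE a=30 (pending; pending now {a=30})
Op 3: ROLLBACK: discarded pending ['a']; in_txn=False
Op 4: BEGIN: in_txn=True, pending={}
Op 5: UPDATE b=2 (pending; pending now {b=2})
Op 6: UPDATE b=25 (pending; pending now {b=25})
Op 7: UPDATE b=26 (pending; pending now {b=26})
Op 8: UPDATE a=6 (pending; pending now {a=6, b=26})
Op 9: UPDATE b=12 (pending; pending now {a=6, b=12})
Op 10: UPDATE b=3 (pending; pending now {a=6, b=3})
ROLLBACK at op 3 discards: ['a']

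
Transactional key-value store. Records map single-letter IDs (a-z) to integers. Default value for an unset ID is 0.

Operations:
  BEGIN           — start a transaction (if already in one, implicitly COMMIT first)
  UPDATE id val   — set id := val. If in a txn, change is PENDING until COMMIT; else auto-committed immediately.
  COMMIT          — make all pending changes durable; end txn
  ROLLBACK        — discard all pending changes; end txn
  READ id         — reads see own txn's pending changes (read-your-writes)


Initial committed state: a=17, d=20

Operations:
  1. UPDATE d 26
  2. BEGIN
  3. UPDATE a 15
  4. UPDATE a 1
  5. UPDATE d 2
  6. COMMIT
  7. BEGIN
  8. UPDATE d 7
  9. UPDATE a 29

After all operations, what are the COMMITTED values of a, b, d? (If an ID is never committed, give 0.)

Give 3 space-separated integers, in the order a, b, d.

Answer: 1 0 2

Derivation:
Initial committed: {a=17, d=20}
Op 1: UPDATE d=26 (auto-commit; committed d=26)
Op 2: BEGIN: in_txn=True, pending={}
Op 3: UPDATE a=15 (pending; pending now {a=15})
Op 4: UPDATE a=1 (pending; pending now {a=1})
Op 5: UPDATE d=2 (pending; pending now {a=1, d=2})
Op 6: COMMIT: merged ['a', 'd'] into committed; committed now {a=1, d=2}
Op 7: BEGIN: in_txn=True, pending={}
Op 8: UPDATE d=7 (pending; pending now {d=7})
Op 9: UPDATE a=29 (pending; pending now {a=29, d=7})
Final committed: {a=1, d=2}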